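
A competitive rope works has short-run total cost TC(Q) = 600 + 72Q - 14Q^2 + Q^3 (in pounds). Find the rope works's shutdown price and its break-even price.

AVC = 72 - 14Q + Q^2; minimized at Q = 7, giving min AVC = £23. That is the shutdown price.
ATC = 600/Q + 72 - 14Q + Q^2. Setting dATC/dQ = −600/Q^2 − 14 + 2Q = 0 gives Q = 10 (since 2·10^3 − 14·10^2 = 600).
min ATC = 600/10 + 72 − 14·10 + 10^2 = £92. That is the break-even price.
Between these two prices the firm operates at a loss; above £92 it earns a profit.

Shutdown price = £23; break-even price = £92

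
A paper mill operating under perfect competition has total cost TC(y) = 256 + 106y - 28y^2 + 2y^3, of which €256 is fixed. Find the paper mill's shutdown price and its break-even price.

Shutdown price = min AVC. AVC = 106 - 28y + 2y^2, with vertex at y = 7 and minimum €8.
ATC = 256/y + 106 - 28y + 2y^2. Setting dATC/dy = −256/y^2 − 28 + 4y = 0 gives y = 8 (since 4·8^3 − 28·8^2 = 256).
min ATC = 256/8 + 106 − 28·8 + 2·8^2 = €42. That is the break-even price.
Between these two prices the firm operates at a loss; above €42 it earns a profit.

Shutdown price = €8; break-even price = €42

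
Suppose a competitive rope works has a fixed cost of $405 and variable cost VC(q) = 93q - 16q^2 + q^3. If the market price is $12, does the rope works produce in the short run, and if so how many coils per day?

Shut down

Strip out fixed cost: VC = 93q - 16q^2 + q^3. Then AVC = 93 - 16q + q^2 and MC = 93 - 32q + 3q^2.
AVC is minimized where dAVC/dq = -16 + 2q = 0, at q = 8; min AVC = 93 - 16·8 + 8^2 = $29.
With P < min AVC ($12 < $29), every unit sold adds to the loss.
Best response: produce nothing and absorb the $405 fixed cost.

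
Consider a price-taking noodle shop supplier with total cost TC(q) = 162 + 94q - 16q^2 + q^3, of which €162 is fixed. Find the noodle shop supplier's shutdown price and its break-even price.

AVC = 94 - 16q + q^2; minimized at q = 8, giving min AVC = €30. That is the shutdown price.
ATC = 162/q + 94 - 16q + q^2. Setting dATC/dq = −162/q^2 − 16 + 2q = 0 gives q = 9 (since 2·9^3 − 16·9^2 = 162).
min ATC = 162/9 + 94 − 16·9 + 9^2 = €49. That is the break-even price.
Between these two prices the firm operates at a loss; above €49 it earns a profit.

Shutdown price = €30; break-even price = €49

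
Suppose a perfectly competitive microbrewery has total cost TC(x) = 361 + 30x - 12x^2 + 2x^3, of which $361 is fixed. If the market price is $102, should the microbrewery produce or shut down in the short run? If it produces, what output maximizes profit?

Produce at x = 6

Strip out fixed cost: VC = 30x - 12x^2 + 2x^3. Then AVC = 30 - 12x + 2x^2 and MC = 30 - 24x + 6x^2.
The AVC parabola has its vertex at x = 12/4 = 3, where AVC = 30 - 12·3 + 2·3^2 = $12.
P = $102 exceeds min AVC = $12, so the firm stays open.
P = MC gives -72 - 24x + 6x^2 = 0, with roots -2 and 6. Take the larger (rising MC): x* = 6.
Check: AVC at x = 6 is $30 ≤ P, so revenue covers variable cost.
Profit = P·x − TC = 102·6 − 541 = $71.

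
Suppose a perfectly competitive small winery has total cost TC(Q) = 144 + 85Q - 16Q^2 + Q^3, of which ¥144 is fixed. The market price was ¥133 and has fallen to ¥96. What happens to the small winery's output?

Output falls from 12 to 11

MC = 85 - 32Q + 3Q^2; the shutdown threshold is min AVC = ¥21 (at Q = 8).
At P = ¥133 ≥ min AVC, set P = MC on the rising branch: Q = 12.
At P = ¥96 ≥ min AVC, set P = MC: Q = 11. The firm stays open but cuts output.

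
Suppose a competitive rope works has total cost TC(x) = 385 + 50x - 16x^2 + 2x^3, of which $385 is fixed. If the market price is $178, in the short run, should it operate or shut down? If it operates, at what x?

From TC, MC = TC'(x) = 50 - 32x + 6x^2 and AVC = VC/x = 50 - 16x + 2x^2.
AVC hits its minimum where MC = AVC, at x = 4, giving min AVC = 50 - 16·4 + 2·4^2 = $18.
Because $178 ≥ $18, revenue can cover variable cost; the firm operates.
P = MC gives -128 - 32x + 6x^2 = 0, with roots -8/3 and 8. Take the larger (rising MC): x* = 8.
Check: AVC at x = 8 is $50 ≤ P, so revenue covers variable cost.
Profit = P·x − TC = 178·8 − 785 = $639.

Produce at x = 8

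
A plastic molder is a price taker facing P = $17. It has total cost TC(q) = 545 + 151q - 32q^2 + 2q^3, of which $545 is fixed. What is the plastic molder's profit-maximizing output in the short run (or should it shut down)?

Variable cost is VC = 151q - 32q^2 + 2q^3, so AVC = VC/q = 151 - 32q + 2q^2 and MC = dTC/dq = 151 - 64q + 6q^2.
AVC hits its minimum where MC = AVC, at q = 8, giving min AVC = 151 - 32·8 + 2·8^2 = $23.
With P < min AVC ($17 < $23), every unit sold adds to the loss.
Shutting down limits the loss to fixed cost, $545.

Shut down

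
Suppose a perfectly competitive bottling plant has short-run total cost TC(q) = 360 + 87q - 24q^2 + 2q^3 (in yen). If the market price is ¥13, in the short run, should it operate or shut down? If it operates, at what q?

Strip out fixed cost: VC = 87q - 24q^2 + 2q^3. Then AVC = 87 - 24q + 2q^2 and MC = 87 - 48q + 6q^2.
AVC hits its minimum where MC = AVC, at q = 6, giving min AVC = 87 - 24·6 + 2·6^2 = ¥15.
P = ¥13 lies below min AVC = ¥15; no output level covers variable cost.
The firm minimizes its loss by shutting down and losing only its fixed cost of ¥360.

Shut down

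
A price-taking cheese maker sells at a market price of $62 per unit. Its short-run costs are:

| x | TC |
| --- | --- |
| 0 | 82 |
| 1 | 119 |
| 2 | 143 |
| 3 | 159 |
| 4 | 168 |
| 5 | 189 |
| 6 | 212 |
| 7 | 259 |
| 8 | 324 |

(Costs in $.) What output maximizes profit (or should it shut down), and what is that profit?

x = 7; profit = $175

Profit at each row (π = 62x − TC): x=0: -82; x=1: -57; x=2: -19; x=3: 27; x=4: 80; x=5: 121; x=6: 160; x=7: 175; x=8: 172.
Profit is maximized at x = 7. AVC there is 177/7 = $25.29 ≤ P, so producing beats shutting down (which would give -$82).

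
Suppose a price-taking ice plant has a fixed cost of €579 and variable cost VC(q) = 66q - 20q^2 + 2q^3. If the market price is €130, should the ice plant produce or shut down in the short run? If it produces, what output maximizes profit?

Variable cost is VC = 66q - 20q^2 + 2q^3, so AVC = VC/q = 66 - 20q + 2q^2 and MC = dTC/dq = 66 - 40q + 6q^2.
AVC is minimized where dAVC/dq = -20 + 4q = 0, at q = 5; min AVC = 66 - 20·5 + 2·5^2 = €16.
Since P = €130 ≥ min AVC = €16, price covers variable cost and the firm should produce.
Set P = MC: 130 = 66 - 40q + 6q^2 → -64 - 40q + 6q^2 = 0. The roots are q = -4/3 and q = 8; the profit-maximizing output is on the rising part of MC, so q* = 8.
Check: AVC at q = 8 is €34 ≤ P, so revenue covers variable cost.
Profit = P·q − TC = 130·8 − 851 = €189.

Produce at q = 8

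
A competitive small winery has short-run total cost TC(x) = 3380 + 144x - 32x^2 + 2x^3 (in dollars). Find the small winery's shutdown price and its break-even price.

Shutdown price = min AVC. AVC = 144 - 32x + 2x^2, with vertex at x = 8 and minimum $16.
ATC = 3380/x + 144 - 32x + 2x^2. Setting dATC/dx = −3380/x^2 − 32 + 4x = 0 gives x = 13 (since 4·13^3 − 32·13^2 = 3380).
min ATC = 3380/13 + 144 − 32·13 + 2·13^2 = $326. That is the break-even price.
Between these two prices the firm operates at a loss; above $326 it earns a profit.

Shutdown price = $16; break-even price = $326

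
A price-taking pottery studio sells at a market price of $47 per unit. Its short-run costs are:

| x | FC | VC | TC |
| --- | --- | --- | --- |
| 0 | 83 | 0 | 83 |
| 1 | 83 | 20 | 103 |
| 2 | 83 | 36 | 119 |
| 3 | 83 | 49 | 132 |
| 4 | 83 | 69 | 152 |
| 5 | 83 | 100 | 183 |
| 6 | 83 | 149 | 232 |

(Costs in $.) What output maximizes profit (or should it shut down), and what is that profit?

Compute π = P·x − TC at each output: x=0: -83; x=1: -56; x=2: -25; x=3: 9; x=4: 36; x=5: 52; x=6: 50.
Profit is maximized at x = 5. AVC there is 100/5 = $20 ≤ P, so producing beats shutting down (which would give -$83).

x = 5; profit = $52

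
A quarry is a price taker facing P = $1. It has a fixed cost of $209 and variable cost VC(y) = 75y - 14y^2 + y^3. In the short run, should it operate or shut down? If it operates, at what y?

Shut down

Strip out fixed cost: VC = 75y - 14y^2 + y^3. Then AVC = 75 - 14y + y^2 and MC = 75 - 28y + 3y^2.
The AVC parabola has its vertex at y = 14/2 = 7, where AVC = 75 - 14·7 + 7^2 = $26.
Since P = $1 < min AVC = $26, price fails to cover variable cost at any output.
Best response: produce nothing and absorb the $209 fixed cost.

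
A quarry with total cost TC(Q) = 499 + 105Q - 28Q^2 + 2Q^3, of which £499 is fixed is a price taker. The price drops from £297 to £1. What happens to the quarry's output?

AVC = 105 - 28Q + 2Q^2, minimized at Q = 7 where min AVC = £7. MC = 105 - 56Q + 6Q^2.
With P = £297 above the shutdown price, P = MC gives Q = 12.
At P = £1 < min AVC = £7, price no longer covers variable cost at any output, so the firm shuts down: Q = 0.

Output falls from 12 to 0 (the firm shuts down)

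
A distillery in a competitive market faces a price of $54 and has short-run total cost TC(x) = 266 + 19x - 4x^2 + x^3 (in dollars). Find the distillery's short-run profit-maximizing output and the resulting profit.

AVC = 19 - 4x + x^2 has its minimum $15 at x = 2; price $54 clears that bar, so the firm operates.
MC = 19 - 8x + 3x^2. Setting P = MC and taking the root on the rising branch gives x* = 5.
TR = 54·5 = 270. TC = 266 + 120 = 386. Profit = 270 − 386 = -$116.
By producing, the firm covers all variable cost plus $150 of fixed cost; shutting down would lose the full $266.

Profit = -$116 at x = 5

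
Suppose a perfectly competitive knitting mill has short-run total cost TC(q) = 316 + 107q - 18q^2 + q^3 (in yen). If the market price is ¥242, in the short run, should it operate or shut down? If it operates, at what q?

Variable cost is VC = 107q - 18q^2 + q^3, so AVC = VC/q = 107 - 18q + q^2 and MC = dTC/dq = 107 - 36q + 3q^2.
AVC is minimized where dAVC/dq = -18 + 2q = 0, at q = 9; min AVC = 107 - 18·9 + 9^2 = ¥26.
Because ¥242 ≥ ¥26, revenue can cover variable cost; the firm operates.
Solving P = MC: -135 - 36q + 3q^2 = 0 ⇒ q = -3 or 15. On the upward-sloping branch, q* = 15.
Check: AVC at q = 15 is ¥62 ≤ P, so revenue covers variable cost.
Profit = P·q − TC = 242·15 − 1246 = ¥2384.

Produce at q = 15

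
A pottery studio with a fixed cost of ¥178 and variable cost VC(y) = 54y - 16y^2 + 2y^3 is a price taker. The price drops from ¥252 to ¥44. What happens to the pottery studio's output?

AVC = 54 - 16y + 2y^2, minimized at y = 4 where min AVC = ¥22. MC = 54 - 32y + 6y^2.
With P = ¥252 above the shutdown price, P = MC gives y = 9.
At P = ¥44 ≥ min AVC, set P = MC: y = 5. The firm stays open but cuts output.

Output falls from 9 to 5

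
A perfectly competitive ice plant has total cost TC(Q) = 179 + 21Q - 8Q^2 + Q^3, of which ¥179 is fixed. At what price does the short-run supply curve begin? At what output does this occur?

The firm shuts down when price falls below the minimum of average variable cost. AVC = VC/Q = 21 - 8Q + Q^2.
At the minimum of AVC, MC = AVC. MC = 21 - 16Q + 3Q^2; setting MC = AVC gives 2Q^2 - 8Q = 0, so Q = 4. min AVC = 5.
For P < ¥5 the firm produces nothing.

¥5 per unit, at Q = 4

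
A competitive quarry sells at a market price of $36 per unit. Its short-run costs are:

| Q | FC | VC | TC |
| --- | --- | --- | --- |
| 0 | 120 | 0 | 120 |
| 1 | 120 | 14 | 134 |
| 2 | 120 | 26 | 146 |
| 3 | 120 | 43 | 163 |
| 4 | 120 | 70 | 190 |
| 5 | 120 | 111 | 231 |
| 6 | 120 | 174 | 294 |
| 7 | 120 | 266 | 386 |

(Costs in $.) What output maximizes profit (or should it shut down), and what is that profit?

Profit at each row (π = 36Q − TC): Q=0: -120; Q=1: -98; Q=2: -74; Q=3: -55; Q=4: -46; Q=5: -51; Q=6: -78; Q=7: -134.
Profit is maximized at Q = 4. AVC there is 70/4 = $17.50 ≤ P, so producing beats shutting down (which would give -$120).

Q = 4; profit = -$46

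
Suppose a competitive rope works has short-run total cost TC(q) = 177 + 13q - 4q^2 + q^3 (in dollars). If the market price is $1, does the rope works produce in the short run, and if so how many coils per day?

Variable cost is VC = 13q - 4q^2 + q^3, so AVC = VC/q = 13 - 4q + q^2 and MC = dTC/dq = 13 - 8q + 3q^2.
AVC hits its minimum where MC = AVC, at q = 2, giving min AVC = 13 - 4·2 + 2^2 = $9.
With P < min AVC ($1 < $9), every unit sold adds to the loss.
Shutting down limits the loss to fixed cost, $177.

Shut down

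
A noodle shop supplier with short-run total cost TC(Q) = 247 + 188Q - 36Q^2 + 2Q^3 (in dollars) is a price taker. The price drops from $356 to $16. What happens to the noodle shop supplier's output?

Output falls from 14 to 0 (the firm shuts down)

AVC = 188 - 36Q + 2Q^2, minimized at Q = 9 where min AVC = $26. MC = 188 - 72Q + 6Q^2.
With P = $356 above the shutdown price, P = MC gives Q = 14.
At P = $16 < min AVC = $26, price no longer covers variable cost at any output, so the firm shuts down: Q = 0.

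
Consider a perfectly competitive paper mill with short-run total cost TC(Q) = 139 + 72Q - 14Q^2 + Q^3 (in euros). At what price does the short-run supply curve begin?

€23 per unit

Short-run supply begins at min AVC. From VC = 72Q - 14Q^2 + Q^3, AVC = 72 - 14Q + Q^2.
At the minimum of AVC, MC = AVC. MC = 72 - 28Q + 3Q^2; setting MC = AVC gives 2Q^2 - 14Q = 0, so Q = 7. min AVC = 23.
The firm shuts down for any P below €23.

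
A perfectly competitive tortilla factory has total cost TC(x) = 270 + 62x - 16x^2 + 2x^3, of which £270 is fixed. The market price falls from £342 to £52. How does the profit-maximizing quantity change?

Output falls from 10 to 5

MC = 62 - 32x + 6x^2; the shutdown threshold is min AVC = £30 (at x = 4).
With P = £342 above the shutdown price, P = MC gives x = 10.
At P = £52 ≥ min AVC, set P = MC: x = 5. The firm stays open but cuts output.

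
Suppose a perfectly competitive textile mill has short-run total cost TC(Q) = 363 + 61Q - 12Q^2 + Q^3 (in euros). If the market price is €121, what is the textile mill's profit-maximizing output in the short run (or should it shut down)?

From TC, MC = TC'(Q) = 61 - 24Q + 3Q^2 and AVC = VC/Q = 61 - 12Q + Q^2.
The AVC parabola has its vertex at Q = 12/2 = 6, where AVC = 61 - 12·6 + 6^2 = €25.
Since P = €121 ≥ min AVC = €25, price covers variable cost and the firm should produce.
Solving P = MC: -60 - 24Q + 3Q^2 = 0 ⇒ Q = -2 or 10. On the upward-sloping branch, Q* = 10.
Check: AVC at Q = 10 is €41 ≤ P, so revenue covers variable cost.
Profit = P·Q − TC = 121·10 − 773 = €437.

Produce at Q = 10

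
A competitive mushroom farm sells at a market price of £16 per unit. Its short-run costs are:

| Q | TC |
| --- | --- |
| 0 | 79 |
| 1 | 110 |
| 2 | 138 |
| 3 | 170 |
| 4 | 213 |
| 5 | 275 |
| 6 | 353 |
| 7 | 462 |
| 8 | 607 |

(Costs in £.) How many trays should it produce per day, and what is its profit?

Profit at each row (π = 16Q − TC): Q=0: -79; Q=1: -94; Q=2: -106; Q=3: -122; Q=4: -149; Q=5: -195; Q=6: -257; Q=7: -350; Q=8: -479.
Profit is highest at Q = 0. Equivalently, the lowest AVC in the table is 59/2 ≈ £29.50 at Q = 2, and P = £16 falls below it — price never covers variable cost, so the firm shuts down and loses only its fixed cost.

Q = 0 (shut down); profit = -£79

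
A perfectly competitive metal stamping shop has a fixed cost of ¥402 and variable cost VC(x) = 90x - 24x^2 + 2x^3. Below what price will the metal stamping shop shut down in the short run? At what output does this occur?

Short-run supply begins at min AVC. From VC = 90x - 24x^2 + 2x^3, AVC = 90 - 24x + 2x^2.
At the minimum of AVC, MC = AVC. MC = 90 - 48x + 6x^2; setting MC = AVC gives 4x^2 - 24x = 0, so x = 6. min AVC = 18.
So the shutdown price is ¥18.

¥18 per unit, at x = 6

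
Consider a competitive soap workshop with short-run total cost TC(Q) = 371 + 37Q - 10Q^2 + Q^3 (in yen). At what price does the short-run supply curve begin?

The firm shuts down when price falls below the minimum of average variable cost. AVC = VC/Q = 37 - 10Q + Q^2.
At the minimum of AVC, MC = AVC. MC = 37 - 20Q + 3Q^2; setting MC = AVC gives 2Q^2 - 10Q = 0, so Q = 5. min AVC = 12.
For P < ¥12 the firm produces nothing.

¥12 per unit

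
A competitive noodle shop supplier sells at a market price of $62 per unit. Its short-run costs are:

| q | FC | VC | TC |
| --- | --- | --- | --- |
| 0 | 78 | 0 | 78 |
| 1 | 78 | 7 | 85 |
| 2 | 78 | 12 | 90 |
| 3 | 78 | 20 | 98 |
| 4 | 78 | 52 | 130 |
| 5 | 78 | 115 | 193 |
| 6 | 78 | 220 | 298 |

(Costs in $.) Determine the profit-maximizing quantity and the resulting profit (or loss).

q = 4; profit = $118

Profit at each row (π = 62q − TC): q=0: -78; q=1: -23; q=2: 34; q=3: 88; q=4: 118; q=5: 117; q=6: 74.
Profit is maximized at q = 4. AVC there is 52/4 = $13 ≤ P, so producing beats shutting down (which would give -$78).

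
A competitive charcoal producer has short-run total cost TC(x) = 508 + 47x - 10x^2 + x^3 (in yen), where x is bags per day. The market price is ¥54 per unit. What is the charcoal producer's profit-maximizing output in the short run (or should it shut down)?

Strip out fixed cost: VC = 47x - 10x^2 + x^3. Then AVC = 47 - 10x + x^2 and MC = 47 - 20x + 3x^2.
The AVC parabola has its vertex at x = 10/2 = 5, where AVC = 47 - 10·5 + 5^2 = ¥22.
Because ¥54 ≥ ¥22, revenue can cover variable cost; the firm operates.
Set P = MC: 54 = 47 - 20x + 3x^2 → -7 - 20x + 3x^2 = 0. The roots are x = -1/3 and x = 7; the profit-maximizing output is on the rising part of MC, so x* = 7.
Check: AVC at x = 7 is ¥26 ≤ P, so revenue covers variable cost.
Profit = P·x − TC = 54·7 − 690 = -¥312, a loss, but smaller than the ¥508 fixed cost the firm would lose by shutting down.

Produce at x = 7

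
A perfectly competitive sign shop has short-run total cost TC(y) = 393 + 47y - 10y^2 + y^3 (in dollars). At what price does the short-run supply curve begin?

$22 per unit

The shutdown price is the minimum of AVC. VC = 47y - 10y^2 + y^3, so AVC = 47 - 10y + y^2.
At the minimum of AVC, MC = AVC. MC = 47 - 20y + 3y^2; setting MC = AVC gives 2y^2 - 10y = 0, so y = 5. min AVC = 22.
For P < $22 the firm produces nothing.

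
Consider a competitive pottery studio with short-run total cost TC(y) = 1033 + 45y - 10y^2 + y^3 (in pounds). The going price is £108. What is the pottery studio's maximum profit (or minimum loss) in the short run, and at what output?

AVC = 45 - 10y + y^2 has its minimum £20 at y = 5; price £108 clears that bar, so the firm operates.
MC = 45 - 20y + 3y^2. Setting P = MC and taking the root on the rising branch gives y* = 9.
TR = 108·9 = 972. TC = 1033 + 324 = 1357. Profit = 972 − 1357 = -£385.
Shutting down would mean losing the fixed cost of £1033, so operating at a loss of £385 is better by £648.

Profit = -£385 at y = 9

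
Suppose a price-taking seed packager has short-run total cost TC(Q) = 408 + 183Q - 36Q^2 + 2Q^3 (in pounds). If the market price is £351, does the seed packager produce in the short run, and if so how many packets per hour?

Produce at Q = 14

Strip out fixed cost: VC = 183Q - 36Q^2 + 2Q^3. Then AVC = 183 - 36Q + 2Q^2 and MC = 183 - 72Q + 6Q^2.
AVC hits its minimum where MC = AVC, at Q = 9, giving min AVC = 183 - 36·9 + 2·9^2 = £21.
Because £351 ≥ £21, revenue can cover variable cost; the firm operates.
Solving P = MC: -168 - 72Q + 6Q^2 = 0 ⇒ Q = -2 or 14. On the upward-sloping branch, Q* = 14.
Check: AVC at Q = 14 is £71 ≤ P, so revenue covers variable cost.
Profit = P·Q − TC = 351·14 − 1402 = £3512.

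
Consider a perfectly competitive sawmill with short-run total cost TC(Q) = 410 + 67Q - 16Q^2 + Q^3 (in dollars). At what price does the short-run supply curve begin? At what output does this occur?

$3 per unit, at Q = 8

The shutdown price is the minimum of AVC. VC = 67Q - 16Q^2 + Q^3, so AVC = 67 - 16Q + Q^2.
dAVC/dQ = -16 + 2Q = 0 gives Q = 8. min AVC = 67 - 16·8 + 8^2 = 3.
For P < $3 the firm produces nothing.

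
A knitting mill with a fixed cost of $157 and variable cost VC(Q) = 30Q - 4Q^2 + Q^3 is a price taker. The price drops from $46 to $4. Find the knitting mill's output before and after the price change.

AVC = 30 - 4Q + Q^2, minimized at Q = 2 where min AVC = $26. MC = 30 - 8Q + 3Q^2.
With P = $46 above the shutdown price, P = MC gives Q = 4.
At P = $4 < min AVC = $26, price no longer covers variable cost at any output, so the firm shuts down: Q = 0.

Output falls from 4 to 0 (the firm shuts down)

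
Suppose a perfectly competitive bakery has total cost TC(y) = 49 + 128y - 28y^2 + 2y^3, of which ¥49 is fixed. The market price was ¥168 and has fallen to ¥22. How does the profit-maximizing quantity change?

MC = 128 - 56y + 6y^2; the shutdown threshold is min AVC = ¥30 (at y = 7).
With P = ¥168 above the shutdown price, P = MC gives y = 10.
At P = ¥22 < min AVC = ¥30, price no longer covers variable cost at any output, so the firm shuts down: y = 0.

Output falls from 10 to 0 (the firm shuts down)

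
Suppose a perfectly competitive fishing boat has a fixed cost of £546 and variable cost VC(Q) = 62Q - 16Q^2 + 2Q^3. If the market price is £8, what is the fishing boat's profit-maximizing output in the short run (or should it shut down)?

Shut down

From TC, MC = TC'(Q) = 62 - 32Q + 6Q^2 and AVC = VC/Q = 62 - 16Q + 2Q^2.
AVC hits its minimum where MC = AVC, at Q = 4, giving min AVC = 62 - 16·4 + 2·4^2 = £30.
P = £8 lies below min AVC = £30; no output level covers variable cost.
The firm minimizes its loss by shutting down and losing only its fixed cost of £546.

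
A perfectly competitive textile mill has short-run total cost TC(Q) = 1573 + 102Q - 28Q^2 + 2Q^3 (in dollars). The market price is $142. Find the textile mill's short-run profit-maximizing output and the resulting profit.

AVC = 102 - 28Q + 2Q^2 has its minimum $4 at Q = 7; price $142 clears that bar, so the firm operates.
MC = 102 - 56Q + 6Q^2. Setting P = MC and taking the root on the rising branch gives Q* = 10.
TR = 142·10 = 1420. TC = 1573 + 220 = 1793. Profit = 1420 − 1793 = -$373.
That loss of $373 beats the $1573 the firm would lose by shutting down; producing recovers $1200 of fixed cost.

Profit = -$373 at Q = 10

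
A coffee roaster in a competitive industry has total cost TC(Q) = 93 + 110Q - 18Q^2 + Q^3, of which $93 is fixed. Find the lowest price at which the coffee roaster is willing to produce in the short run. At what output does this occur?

The firm shuts down when price falls below the minimum of average variable cost. AVC = VC/Q = 110 - 18Q + Q^2.
At the minimum of AVC, MC = AVC. MC = 110 - 36Q + 3Q^2; setting MC = AVC gives 2Q^2 - 18Q = 0, so Q = 9. min AVC = 29.
So the shutdown price is $29.

$29 per unit, at Q = 9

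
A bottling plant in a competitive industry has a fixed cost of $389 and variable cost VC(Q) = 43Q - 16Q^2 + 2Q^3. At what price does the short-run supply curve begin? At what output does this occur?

$11 per unit, at Q = 4

The shutdown price is the minimum of AVC. VC = 43Q - 16Q^2 + 2Q^3, so AVC = 43 - 16Q + 2Q^2.
At the minimum of AVC, MC = AVC. MC = 43 - 32Q + 6Q^2; setting MC = AVC gives 4Q^2 - 16Q = 0, so Q = 4. min AVC = 11.
So the shutdown price is $11.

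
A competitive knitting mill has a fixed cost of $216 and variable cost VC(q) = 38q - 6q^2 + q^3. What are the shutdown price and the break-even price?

Shutdown price = $29; break-even price = $74

Shutdown price = min AVC. AVC = 38 - 6q + q^2, with vertex at q = 3 and minimum $29.
ATC = 216/q + 38 - 6q + q^2. Setting dATC/dq = −216/q^2 − 6 + 2q = 0 gives q = 6 (since 2·6^3 − 6·6^2 = 216).
min ATC = 216/6 + 38 − 6·6 + 6^2 = $74. That is the break-even price.
For $29 ≤ P < $74 the firm produces at a loss; below $29 it shuts down.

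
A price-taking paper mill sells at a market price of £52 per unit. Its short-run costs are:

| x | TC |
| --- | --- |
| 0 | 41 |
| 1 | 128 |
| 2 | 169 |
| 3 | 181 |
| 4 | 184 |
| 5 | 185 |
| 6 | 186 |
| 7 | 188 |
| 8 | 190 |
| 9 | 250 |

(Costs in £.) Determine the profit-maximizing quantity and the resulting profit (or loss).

Profit at each row (π = 52x − TC): x=0: -41; x=1: -76; x=2: -65; x=3: -25; x=4: 24; x=5: 75; x=6: 126; x=7: 176; x=8: 226; x=9: 218.
Profit is maximized at x = 8. AVC there is 149/8 = £18.62 ≤ P, so producing beats shutting down (which would give -£41).

x = 8; profit = £226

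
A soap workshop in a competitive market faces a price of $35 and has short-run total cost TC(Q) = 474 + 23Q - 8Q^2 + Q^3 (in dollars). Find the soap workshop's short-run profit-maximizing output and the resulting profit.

Profit = -$330 at Q = 6

AVC = 23 - 8Q + Q^2 has its minimum $7 at Q = 4; price $35 clears that bar, so the firm operates.
With MC = 23 - 16Q + 3Q^2, P = MC on the upward-sloping part at Q* = 6.
TR = 35·6 = 210. TC = 474 + 66 = 540. Profit = 210 − 540 = -$330.
By producing, the firm covers all variable cost plus $144 of fixed cost; shutting down would lose the full $474.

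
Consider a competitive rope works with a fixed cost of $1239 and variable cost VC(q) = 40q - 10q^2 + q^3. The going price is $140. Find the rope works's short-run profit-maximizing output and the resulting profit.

Profit = -$239 at q = 10

AVC = 40 - 10q + q^2 has its minimum $15 at q = 5; price $140 clears that bar, so the firm operates.
MC = 40 - 20q + 3q^2. Setting P = MC and taking the root on the rising branch gives q* = 10.
TR = 140·10 = 1400. TC = 1239 + 400 = 1639. Profit = 1400 − 1639 = -$239.
By producing, the firm covers all variable cost plus $1000 of fixed cost; shutting down would lose the full $1239.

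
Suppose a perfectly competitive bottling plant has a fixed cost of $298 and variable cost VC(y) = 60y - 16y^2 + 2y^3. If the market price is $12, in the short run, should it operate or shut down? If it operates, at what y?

Shut down

Variable cost is VC = 60y - 16y^2 + 2y^3, so AVC = VC/y = 60 - 16y + 2y^2 and MC = dTC/dy = 60 - 32y + 6y^2.
The AVC parabola has its vertex at y = 16/4 = 4, where AVC = 60 - 16·4 + 2·4^2 = $28.
P = $12 lies below min AVC = $28; no output level covers variable cost.
The firm minimizes its loss by shutting down and losing only its fixed cost of $298.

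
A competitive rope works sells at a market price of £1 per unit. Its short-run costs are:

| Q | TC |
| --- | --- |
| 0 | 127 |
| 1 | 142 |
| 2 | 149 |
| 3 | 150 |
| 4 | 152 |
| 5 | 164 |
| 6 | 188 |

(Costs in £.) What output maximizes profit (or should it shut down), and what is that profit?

Q = 0 (shut down); profit = -£127

Tabulate TR − TC: Q=0: -127; Q=1: -141; Q=2: -147; Q=3: -147; Q=4: -148; Q=5: -159; Q=6: -182.
Profit is highest at Q = 0. Equivalently, the lowest AVC in the table is 25/4 ≈ £6.25 at Q = 4, and P = £1 falls below it — price never covers variable cost, so the firm shuts down and loses only its fixed cost.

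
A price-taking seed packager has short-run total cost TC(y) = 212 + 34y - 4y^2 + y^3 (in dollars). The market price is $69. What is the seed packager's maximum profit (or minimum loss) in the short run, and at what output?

Profit = -$62 at y = 5

AVC = 34 - 4y + y^2; min AVC = $30 at y = 2. Since P = $69 ≥ min AVC, the firm produces.
With MC = 34 - 8y + 3y^2, P = MC on the upward-sloping part at y* = 5.
TR = 69·5 = 345. TC = 212 + 195 = 407. Profit = 345 − 407 = -$62.
Shutting down would mean losing the fixed cost of $212, so operating at a loss of $62 is better by $150.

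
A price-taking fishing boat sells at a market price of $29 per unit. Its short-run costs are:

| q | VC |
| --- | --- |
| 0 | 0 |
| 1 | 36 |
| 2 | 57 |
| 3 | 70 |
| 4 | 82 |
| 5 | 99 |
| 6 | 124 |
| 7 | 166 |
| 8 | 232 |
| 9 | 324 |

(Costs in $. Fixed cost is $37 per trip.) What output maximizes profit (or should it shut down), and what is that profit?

Tabulate TR − TC: q=0: -37; q=1: -44; q=2: -36; q=3: -20; q=4: -3; q=5: 9; q=6: 13; q=7: 0; q=8: -37; q=9: -100.
Profit is maximized at q = 6. AVC there is 124/6 = $20.67 ≤ P, so producing beats shutting down (which would give -$37).

q = 6; profit = $13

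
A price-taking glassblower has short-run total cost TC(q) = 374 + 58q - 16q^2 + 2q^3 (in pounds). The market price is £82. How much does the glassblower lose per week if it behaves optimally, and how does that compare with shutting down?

AVC = 58 - 16q + 2q^2 has its minimum £26 at q = 4; price £82 clears that bar, so the firm operates.
MC = 58 - 32q + 6q^2. Setting P = MC and taking the root on the rising branch gives q* = 6.
TR = 82·6 = 492. TC = 374 + 204 = 578. Profit = 492 − 578 = -£86.
That loss of £86 beats the £374 the firm would lose by shutting down; producing recovers £288 of fixed cost.

Profit = -£86 at q = 6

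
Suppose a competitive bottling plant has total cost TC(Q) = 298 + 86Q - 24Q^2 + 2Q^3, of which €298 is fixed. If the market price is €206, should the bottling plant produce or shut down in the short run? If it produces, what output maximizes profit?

From TC, MC = TC'(Q) = 86 - 48Q + 6Q^2 and AVC = VC/Q = 86 - 24Q + 2Q^2.
AVC is minimized where dAVC/dQ = -24 + 4Q = 0, at Q = 6; min AVC = 86 - 24·6 + 2·6^2 = €14.
Since P = €206 ≥ min AVC = €14, price covers variable cost and the firm should produce.
Solving P = MC: -120 - 48Q + 6Q^2 = 0 ⇒ Q = -2 or 10. On the upward-sloping branch, Q* = 10.
Check: AVC at Q = 10 is €46 ≤ P, so revenue covers variable cost.
Profit = P·Q − TC = 206·10 − 758 = €1302.

Produce at Q = 10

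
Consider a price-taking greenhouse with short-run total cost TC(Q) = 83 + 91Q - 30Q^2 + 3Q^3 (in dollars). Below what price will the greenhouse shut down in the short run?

$16 per unit

The shutdown price is the minimum of AVC. VC = 91Q - 30Q^2 + 3Q^3, so AVC = 91 - 30Q + 3Q^2.
dAVC/dQ = -30 + 6Q = 0 gives Q = 5. min AVC = 91 - 30·5 + 3·5^2 = 16.
The firm shuts down for any P below $16.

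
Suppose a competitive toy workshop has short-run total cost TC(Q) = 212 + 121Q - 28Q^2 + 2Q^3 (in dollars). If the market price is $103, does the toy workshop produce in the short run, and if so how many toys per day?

Produce at Q = 9

Strip out fixed cost: VC = 121Q - 28Q^2 + 2Q^3. Then AVC = 121 - 28Q + 2Q^2 and MC = 121 - 56Q + 6Q^2.
The AVC parabola has its vertex at Q = 28/4 = 7, where AVC = 121 - 28·7 + 2·7^2 = $23.
Since P = $103 ≥ min AVC = $23, price covers variable cost and the firm should produce.
Set P = MC: 103 = 121 - 56Q + 6Q^2 → 18 - 56Q + 6Q^2 = 0. The roots are Q = 1/3 and Q = 9; the profit-maximizing output is on the rising part of MC, so Q* = 9.
Check: AVC at Q = 9 is $31 ≤ P, so revenue covers variable cost.
Profit = P·Q − TC = 103·9 − 491 = $436.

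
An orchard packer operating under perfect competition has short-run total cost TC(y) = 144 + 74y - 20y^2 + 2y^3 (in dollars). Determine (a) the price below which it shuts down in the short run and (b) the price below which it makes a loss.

AVC = 74 - 20y + 2y^2; minimized at y = 5, giving min AVC = $24. That is the shutdown price.
ATC = 144/y + 74 - 20y + 2y^2. Setting dATC/dy = −144/y^2 − 20 + 4y = 0 gives y = 6 (since 4·6^3 − 20·6^2 = 144).
min ATC = 144/6 + 74 − 20·6 + 2·6^2 = $50. That is the break-even price.
For $24 ≤ P < $50 the firm produces at a loss; below $24 it shuts down.

Shutdown price = $24; break-even price = $50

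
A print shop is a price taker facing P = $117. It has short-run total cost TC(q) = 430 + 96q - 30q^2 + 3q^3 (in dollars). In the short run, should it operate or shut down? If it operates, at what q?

Strip out fixed cost: VC = 96q - 30q^2 + 3q^3. Then AVC = 96 - 30q + 3q^2 and MC = 96 - 60q + 9q^2.
AVC is minimized where dAVC/dq = -30 + 6q = 0, at q = 5; min AVC = 96 - 30·5 + 3·5^2 = $21.
Because $117 ≥ $21, revenue can cover variable cost; the firm operates.
Set P = MC: 117 = 96 - 60q + 9q^2 → -21 - 60q + 9q^2 = 0. The roots are q = -1/3 and q = 7; the profit-maximizing output is on the rising part of MC, so q* = 7.
Check: AVC at q = 7 is $33 ≤ P, so revenue covers variable cost.
Profit = P·q − TC = 117·7 − 661 = $158.

Produce at q = 7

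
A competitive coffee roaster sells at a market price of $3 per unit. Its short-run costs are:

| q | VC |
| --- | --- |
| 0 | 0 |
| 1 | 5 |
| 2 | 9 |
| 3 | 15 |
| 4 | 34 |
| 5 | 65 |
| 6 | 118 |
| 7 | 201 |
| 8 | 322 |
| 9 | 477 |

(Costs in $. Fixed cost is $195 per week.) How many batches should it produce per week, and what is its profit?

q = 0 (shut down); profit = -$195

Tabulate TR − TC: q=0: -195; q=1: -197; q=2: -198; q=3: -201; q=4: -217; q=5: -245; q=6: -295; q=7: -375; q=8: -493; q=9: -645.
Profit is highest at q = 0. Equivalently, the lowest AVC in the table is 9/2 ≈ $4.50 at q = 2, and P = $3 falls below it — price never covers variable cost, so the firm shuts down and loses only its fixed cost.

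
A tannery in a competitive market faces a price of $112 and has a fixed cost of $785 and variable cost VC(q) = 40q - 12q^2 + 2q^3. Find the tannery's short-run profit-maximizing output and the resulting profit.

Profit = -$353 at q = 6

AVC = 40 - 12q + 2q^2 has its minimum $22 at q = 3; price $112 clears that bar, so the firm operates.
MC = 40 - 24q + 6q^2. Setting P = MC and taking the root on the rising branch gives q* = 6.
TR = 112·6 = 672. TC = 785 + 240 = 1025. Profit = 672 − 1025 = -$353.
That loss of $353 beats the $785 the firm would lose by shutting down; producing recovers $432 of fixed cost.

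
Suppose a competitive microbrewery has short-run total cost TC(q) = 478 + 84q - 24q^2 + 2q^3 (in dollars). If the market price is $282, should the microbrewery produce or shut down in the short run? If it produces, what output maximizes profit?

Produce at q = 11

From TC, MC = TC'(q) = 84 - 48q + 6q^2 and AVC = VC/q = 84 - 24q + 2q^2.
The AVC parabola has its vertex at q = 24/4 = 6, where AVC = 84 - 24·6 + 2·6^2 = $12.
Because $282 ≥ $12, revenue can cover variable cost; the firm operates.
Solving P = MC: -198 - 48q + 6q^2 = 0 ⇒ q = -3 or 11. On the upward-sloping branch, q* = 11.
Check: AVC at q = 11 is $62 ≤ P, so revenue covers variable cost.
Profit = P·q − TC = 282·11 − 1160 = $1942.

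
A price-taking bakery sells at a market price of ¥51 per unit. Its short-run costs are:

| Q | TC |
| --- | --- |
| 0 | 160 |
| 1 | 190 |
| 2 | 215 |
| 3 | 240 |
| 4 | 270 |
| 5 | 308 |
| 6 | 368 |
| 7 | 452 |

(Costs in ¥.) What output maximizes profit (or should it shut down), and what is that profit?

Compute π = P·Q − TC at each output: Q=0: -160; Q=1: -139; Q=2: -113; Q=3: -87; Q=4: -66; Q=5: -53; Q=6: -62; Q=7: -95.
Profit is maximized at Q = 5. AVC there is 148/5 = ¥29.60 ≤ P, so producing beats shutting down (which would give -¥160).

Q = 5; profit = -¥53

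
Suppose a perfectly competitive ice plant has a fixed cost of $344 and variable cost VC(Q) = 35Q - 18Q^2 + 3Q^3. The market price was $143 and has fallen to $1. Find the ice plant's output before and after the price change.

AVC = 35 - 18Q + 3Q^2, minimized at Q = 3 where min AVC = $8. MC = 35 - 36Q + 9Q^2.
With P = $143 above the shutdown price, P = MC gives Q = 6.
At P = $1 < min AVC = $8, price no longer covers variable cost at any output, so the firm shuts down: Q = 0.

Output falls from 6 to 0 (the firm shuts down)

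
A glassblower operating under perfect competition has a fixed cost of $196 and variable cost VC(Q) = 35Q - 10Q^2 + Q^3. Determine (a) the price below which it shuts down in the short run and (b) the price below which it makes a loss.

AVC = 35 - 10Q + Q^2; minimized at Q = 5, giving min AVC = $10. That is the shutdown price.
ATC = 196/Q + 35 - 10Q + Q^2. Setting dATC/dQ = −196/Q^2 − 10 + 2Q = 0 gives Q = 7 (since 2·7^3 − 10·7^2 = 196).
min ATC = 196/7 + 35 − 10·7 + 7^2 = $42. That is the break-even price.
Between these two prices the firm operates at a loss; above $42 it earns a profit.

Shutdown price = $10; break-even price = $42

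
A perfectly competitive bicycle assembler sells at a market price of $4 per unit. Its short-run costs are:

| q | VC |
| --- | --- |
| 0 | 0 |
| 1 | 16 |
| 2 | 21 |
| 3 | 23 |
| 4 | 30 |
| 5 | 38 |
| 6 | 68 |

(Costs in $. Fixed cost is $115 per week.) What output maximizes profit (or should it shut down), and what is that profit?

Compute π = P·q − TC at each output: q=0: -115; q=1: -127; q=2: -128; q=3: -126; q=4: -129; q=5: -133; q=6: -159.
Profit is highest at q = 0. Equivalently, the lowest AVC in the table is 30/4 ≈ $7.50 at q = 4, and P = $4 falls below it — price never covers variable cost, so the firm shuts down and loses only its fixed cost.

q = 0 (shut down); profit = -$115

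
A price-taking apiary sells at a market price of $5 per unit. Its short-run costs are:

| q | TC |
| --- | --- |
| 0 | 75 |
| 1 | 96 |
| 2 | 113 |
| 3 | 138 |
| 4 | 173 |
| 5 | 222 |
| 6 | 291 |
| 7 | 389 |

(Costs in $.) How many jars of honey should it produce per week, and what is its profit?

Tabulate TR − TC: q=0: -75; q=1: -91; q=2: -103; q=3: -123; q=4: -153; q=5: -197; q=6: -261; q=7: -354.
Profit is highest at q = 0. Equivalently, the lowest AVC in the table is 38/2 ≈ $19 at q = 2, and P = $5 falls below it — price never covers variable cost, so the firm shuts down and loses only its fixed cost.

q = 0 (shut down); profit = -$75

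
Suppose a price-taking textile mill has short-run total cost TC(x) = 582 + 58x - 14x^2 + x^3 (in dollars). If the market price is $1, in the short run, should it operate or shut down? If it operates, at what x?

From TC, MC = TC'(x) = 58 - 28x + 3x^2 and AVC = VC/x = 58 - 14x + x^2.
AVC is minimized where dAVC/dx = -14 + 2x = 0, at x = 7; min AVC = 58 - 14·7 + 7^2 = $9.
P = $1 lies below min AVC = $9; no output level covers variable cost.
Best response: produce nothing and absorb the $582 fixed cost.

Shut down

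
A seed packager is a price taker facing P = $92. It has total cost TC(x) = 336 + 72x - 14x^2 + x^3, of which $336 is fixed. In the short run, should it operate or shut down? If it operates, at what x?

Variable cost is VC = 72x - 14x^2 + x^3, so AVC = VC/x = 72 - 14x + x^2 and MC = dTC/dx = 72 - 28x + 3x^2.
AVC hits its minimum where MC = AVC, at x = 7, giving min AVC = 72 - 14·7 + 7^2 = $23.
P = $92 exceeds min AVC = $23, so the firm stays open.
Set P = MC: 92 = 72 - 28x + 3x^2 → -20 - 28x + 3x^2 = 0. The roots are x = -2/3 and x = 10; the profit-maximizing output is on the rising part of MC, so x* = 10.
Check: AVC at x = 10 is $32 ≤ P, so revenue covers variable cost.
Profit = P·x − TC = 92·10 − 656 = $264.

Produce at x = 10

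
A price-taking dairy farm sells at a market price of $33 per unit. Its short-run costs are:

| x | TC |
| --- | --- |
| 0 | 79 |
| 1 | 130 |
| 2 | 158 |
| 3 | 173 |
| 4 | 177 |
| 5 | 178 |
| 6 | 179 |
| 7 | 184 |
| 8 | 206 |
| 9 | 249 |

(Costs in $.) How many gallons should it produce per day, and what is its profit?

x = 8; profit = $58

Profit at each row (π = 33x − TC): x=0: -79; x=1: -97; x=2: -92; x=3: -74; x=4: -45; x=5: -13; x=6: 19; x=7: 47; x=8: 58; x=9: 48.
Profit is maximized at x = 8. AVC there is 127/8 = $15.88 ≤ P, so producing beats shutting down (which would give -$79).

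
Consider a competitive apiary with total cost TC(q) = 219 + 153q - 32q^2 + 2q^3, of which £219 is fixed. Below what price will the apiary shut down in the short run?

£25 per unit

The firm shuts down when price falls below the minimum of average variable cost. AVC = VC/q = 153 - 32q + 2q^2.
At the minimum of AVC, MC = AVC. MC = 153 - 64q + 6q^2; setting MC = AVC gives 4q^2 - 32q = 0, so q = 8. min AVC = 25.
So the shutdown price is £25.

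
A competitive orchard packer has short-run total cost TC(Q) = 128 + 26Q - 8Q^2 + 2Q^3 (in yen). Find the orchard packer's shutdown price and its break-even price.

Shutdown price = min AVC. AVC = 26 - 8Q + 2Q^2, with vertex at Q = 2 and minimum ¥18.
ATC = 128/Q + 26 - 8Q + 2Q^2. Setting dATC/dQ = −128/Q^2 − 8 + 4Q = 0 gives Q = 4 (since 4·4^3 − 8·4^2 = 128).
min ATC = 128/4 + 26 − 8·4 + 2·4^2 = ¥58. That is the break-even price.
Between these two prices the firm operates at a loss; above ¥58 it earns a profit.

Shutdown price = ¥18; break-even price = ¥58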